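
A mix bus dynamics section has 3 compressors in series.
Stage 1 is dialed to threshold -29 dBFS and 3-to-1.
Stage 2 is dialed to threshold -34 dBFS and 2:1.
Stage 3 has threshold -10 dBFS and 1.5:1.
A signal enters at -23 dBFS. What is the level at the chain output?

-30.5 dBFS

Stage 1: overshoot 6 dB → 6/3 = 2 dB → -27 dBFS.
Stage 2: -27 dBFS is 7 dB over -34 dBFS; at 2:1 that becomes 3.5 dB over, giving -30.5 dBFS.
Stage 3: -30.5 dBFS is at or below the -10 dBFS threshold — no compression; output -30.5 dBFS.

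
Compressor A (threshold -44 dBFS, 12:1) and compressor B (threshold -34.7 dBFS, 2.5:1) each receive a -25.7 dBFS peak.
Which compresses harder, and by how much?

A, by 11.375 dB

A: 18.3 dB over, compressed to 1.525 dB over, so 16.775 dB of GR.
B: 9 dB over, compressed to 3.6 dB over, so 5.4 dB of GR.
A reduces 11.375 dB more.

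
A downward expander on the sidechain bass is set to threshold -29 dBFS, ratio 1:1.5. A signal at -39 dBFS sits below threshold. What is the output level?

-44 dBFS

Below threshold, a 1:1.5 expander applies gain = (1.5−1)×(T − x) of attenuation.
(1.5−1) × 10 = 5 dB, so output = -39 − 5 = -44 dBFS.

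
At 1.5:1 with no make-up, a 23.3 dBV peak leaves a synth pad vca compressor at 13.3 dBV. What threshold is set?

Gain reduction = 23.3 − 13.3 = 10 dB; output overshoot = GR / (R − 1) = 10 / 0.5 = 20 dB.
Threshold = output − output overshoot = 13.3 − 20 = -6.7 dBV.

-6.7 dBV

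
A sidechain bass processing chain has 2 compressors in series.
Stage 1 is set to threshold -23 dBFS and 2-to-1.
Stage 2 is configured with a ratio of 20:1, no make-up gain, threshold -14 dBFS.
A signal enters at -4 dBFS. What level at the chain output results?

Stage 1: -4 dBFS is 19 dB over -23 dBFS; at 2:1 that becomes 9.5 dB over, giving -13.5 dBFS.
Stage 2: overshoot 0.5 dB → 0.5/20 = 0.025 dB → -13.975 dBFS.

-13.975 dBFS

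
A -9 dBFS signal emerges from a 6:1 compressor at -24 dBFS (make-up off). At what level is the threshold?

Gain reduction = -9 − (-24) = 15 dB; output overshoot = GR / (R − 1) = 15 / 5 = 3 dB.
Threshold = output − output overshoot = -24 − 3 = -27 dBFS.

-27 dBFS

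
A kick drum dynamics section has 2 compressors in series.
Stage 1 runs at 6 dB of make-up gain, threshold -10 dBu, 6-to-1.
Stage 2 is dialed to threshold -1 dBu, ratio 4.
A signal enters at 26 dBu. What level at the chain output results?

Stage 1: 26 dBu is 36 dB over -10 dBu; at 6:1 that becomes 6 dB over, giving -4 dBu; +6 dB make-up → 2 dBu.
Stage 2: 2 dBu is 3 dB over -1 dBu; at 4:1 that becomes 0.75 dB over, giving -0.25 dBu.

-0.25 dBu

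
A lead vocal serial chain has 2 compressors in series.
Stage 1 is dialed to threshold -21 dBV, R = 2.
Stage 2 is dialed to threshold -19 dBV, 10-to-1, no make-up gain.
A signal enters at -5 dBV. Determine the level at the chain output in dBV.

Stage 1: 16 dB above -21 dBV, reduced 2:1 to 8 dB above → -13 dBV.
Stage 2: 6 dB above -19 dBV, reduced 10:1 to 0.6 dB above → -18.4 dBV.

-18.4 dBV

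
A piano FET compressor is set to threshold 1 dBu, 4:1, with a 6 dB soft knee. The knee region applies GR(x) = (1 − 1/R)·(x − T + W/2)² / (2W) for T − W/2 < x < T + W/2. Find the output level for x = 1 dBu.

x − T + W/2 = 1 − 1 + 3 = 3.
GR = (1 − 1/4) × 3² / 12 = 0.75 × 9 / 12 = 0.5625 dB.
Output = 1 − 0.5625 = 0.4375 dBu.

0.4375 dBu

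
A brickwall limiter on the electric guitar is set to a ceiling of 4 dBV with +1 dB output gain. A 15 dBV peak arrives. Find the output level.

5 dBV

The limiter clamps the peak to its 4 dBV ceiling.
Output gain then adds 1 dB: 4 + 1 = 5 dBV.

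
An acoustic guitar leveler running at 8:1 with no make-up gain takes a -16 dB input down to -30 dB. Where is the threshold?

Input is 16 dB above T (since output overshoot × R = input overshoot: (-30 − T)·8 = -16 − T gives T = -32 dB).
Check: -32 + (-16 − (-32))/8 = -32 + 2 = -30 dB. ✓

-32 dB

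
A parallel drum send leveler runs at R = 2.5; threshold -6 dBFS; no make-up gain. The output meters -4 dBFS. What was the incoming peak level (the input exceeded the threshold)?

-1 dBFS

The compressed level sits -4 − (-6) = 2 dB over threshold.
Undo the ratio: input overshoot = 2 × 2.5 = 5 dB, giving input = -1 dBFS.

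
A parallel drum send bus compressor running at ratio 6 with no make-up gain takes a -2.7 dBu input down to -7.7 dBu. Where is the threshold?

Input is 6 dB above T (since output overshoot × R = input overshoot: (-7.7 − T)·6 = -2.7 − T gives T = -8.7 dBu).
Check: -8.7 + (-2.7 − (-8.7))/6 = -8.7 + 1 = -7.7 dBu. ✓

-8.7 dBu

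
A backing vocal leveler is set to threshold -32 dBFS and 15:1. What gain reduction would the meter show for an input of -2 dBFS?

28 dB

-2 dBFS exceeds the threshold by 30 dB.
A 15:1 ratio leaves 2 dB of that excess.
So the signal is attenuated by 30 − 2 = 28 dB.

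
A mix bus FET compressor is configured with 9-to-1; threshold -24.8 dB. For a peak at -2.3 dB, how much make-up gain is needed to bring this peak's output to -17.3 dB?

Without make-up, output = threshold + overshoot/9 = -24.8 + 2.5 = -22.3 dB.
Gap to target: 5 dB.

5 dB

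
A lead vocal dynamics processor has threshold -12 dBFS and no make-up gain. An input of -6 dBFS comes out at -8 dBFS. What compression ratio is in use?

Input overshoot = -6 − (-12) = 6 dB; output overshoot = -8 − (-12) = 4 dB.
Ratio = 6 / 4 = 1.5.

1.5:1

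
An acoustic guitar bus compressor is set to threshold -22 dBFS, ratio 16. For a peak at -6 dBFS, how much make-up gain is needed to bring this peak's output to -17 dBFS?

4 dB

The peak compresses to -22 + 16/16 = -21 dBFS.
To reach -17 dBFS requires -17 − (-21) = 4 dB of make-up.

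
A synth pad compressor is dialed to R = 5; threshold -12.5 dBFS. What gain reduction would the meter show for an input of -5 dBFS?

Overshoot = -5 − (-12.5) = 7.5 dB.
A 5:1 ratio leaves 1.5 dB of that excess.
So the signal is attenuated by 7.5 − 1.5 = 6 dB.

6 dB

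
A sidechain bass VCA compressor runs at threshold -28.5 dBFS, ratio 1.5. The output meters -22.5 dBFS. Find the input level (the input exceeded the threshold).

-19.5 dBFS

That's 6 dB above the -28.5 dBFS threshold.
Undo the ratio: input overshoot = 6 × 1.5 = 9 dB, giving input = -19.5 dBFS.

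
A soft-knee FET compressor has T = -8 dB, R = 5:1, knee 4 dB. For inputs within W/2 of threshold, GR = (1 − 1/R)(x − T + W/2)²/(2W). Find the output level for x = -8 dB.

-8.4 dB

x − T + W/2 = -8 − (-8) + 2 = 2.
GR = (1 − 1/5) × 2² / 8 = 0.8 × 4 / 8 = 0.4 dB.
Output = -8 − 0.4 = -8.4 dB.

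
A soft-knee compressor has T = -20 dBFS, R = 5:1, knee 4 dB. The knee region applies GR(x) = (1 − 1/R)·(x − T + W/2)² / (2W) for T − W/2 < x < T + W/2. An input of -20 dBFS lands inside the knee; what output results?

-20.4 dBFS

x − T + W/2 = -20 − (-20) + 2 = 2.
GR = (1 − 1/5) × 2² / 8 = 0.8 × 4 / 8 = 0.4 dB.
Output = -20 − 0.4 = -20.4 dBFS.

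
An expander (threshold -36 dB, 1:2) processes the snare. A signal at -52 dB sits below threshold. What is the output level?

Undershoot = (-36) − (-52) = 16 dB.
At 1:2, that expands to 32 dB under threshold.
Output = -36 − 32 = -68 dB.

-68 dB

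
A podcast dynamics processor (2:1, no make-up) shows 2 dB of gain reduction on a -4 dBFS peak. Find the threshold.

-8 dBFS

Let T be the threshold. Output overshoot = (input overshoot)/R, so -6 − T = (-4 − T)/2.
2·(-6 − T) = -4 − T → 1·T = -12 − (-4) = -8.
T = -8/1 = -8 dBFS.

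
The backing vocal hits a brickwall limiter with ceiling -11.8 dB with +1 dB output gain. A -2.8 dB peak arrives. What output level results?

At ∞:1, everything above -11.8 dB is held at the ceiling.
Output gain then adds 1 dB: -11.8 + 1 = -10.8 dB.

-10.8 dB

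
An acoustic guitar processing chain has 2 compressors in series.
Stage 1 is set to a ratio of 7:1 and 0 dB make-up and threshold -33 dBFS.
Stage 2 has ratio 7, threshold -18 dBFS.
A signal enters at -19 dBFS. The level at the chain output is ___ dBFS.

Stage 1: overshoot 14 dB → 14/7 = 2 dB → -31 dBFS.
Stage 2: -31 dBFS ≤ -18 dBFS, so stage 2 doesn't engage; output -31 dBFS.

-31 dBFS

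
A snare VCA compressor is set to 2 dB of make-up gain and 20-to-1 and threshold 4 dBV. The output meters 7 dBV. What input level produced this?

Remove make-up: 7 − 2 = 5 dBV.
Post-compression overshoot = 5 − 4 = 1 dB.
Before 20:1 compression the overshoot was 1 × 20 = 20 dB, so input = 4 + 20 = 24 dBV.

24 dBV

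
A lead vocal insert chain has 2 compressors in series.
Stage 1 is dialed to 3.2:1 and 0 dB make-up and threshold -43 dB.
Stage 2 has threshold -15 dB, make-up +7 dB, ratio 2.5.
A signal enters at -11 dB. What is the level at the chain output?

Stage 1: overshoot 32 dB → 32/3.2 = 10 dB → -33 dB.
Stage 2: below threshold (-33 ≤ -15); passes unchanged; make-up brings it to -26 dB.

-26 dB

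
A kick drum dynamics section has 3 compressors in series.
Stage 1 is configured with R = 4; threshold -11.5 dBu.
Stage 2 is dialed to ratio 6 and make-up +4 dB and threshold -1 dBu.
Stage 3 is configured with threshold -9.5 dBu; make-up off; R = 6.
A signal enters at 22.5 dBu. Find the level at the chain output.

Stage 1: 22.5 dBu is 34 dB over -11.5 dBu; at 4:1 that becomes 8.5 dB over, giving -3 dBu.
Stage 2: below threshold (-3 ≤ -1); passes unchanged; make-up brings it to 1 dBu.
Stage 3: 10.5 dB above -9.5 dBu, reduced 6:1 to 1.75 dB above → -7.75 dBu.

-7.75 dBu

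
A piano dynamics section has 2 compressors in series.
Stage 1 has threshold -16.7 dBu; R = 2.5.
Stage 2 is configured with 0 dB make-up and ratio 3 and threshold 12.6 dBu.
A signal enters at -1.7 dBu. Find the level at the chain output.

Stage 1: -1.7 dBu is 15 dB over -16.7 dBu; at 2.5:1 that becomes 6 dB over, giving -10.7 dBu.
Stage 2: -10.7 dBu ≤ 12.6 dBu, so stage 2 doesn't engage; output -10.7 dBu.

-10.7 dBu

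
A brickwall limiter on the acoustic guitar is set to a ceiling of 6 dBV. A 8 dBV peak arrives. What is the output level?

At ∞:1, everything above 6 dBV is held at the ceiling.

6 dBV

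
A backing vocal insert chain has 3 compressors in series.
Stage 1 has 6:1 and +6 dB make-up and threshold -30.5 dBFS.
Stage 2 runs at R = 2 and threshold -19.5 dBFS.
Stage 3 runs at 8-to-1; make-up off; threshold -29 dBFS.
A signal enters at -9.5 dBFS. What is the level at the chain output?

Stage 1: 21 dB above -30.5 dBFS, reduced 6:1 to 3.5 dB above → -27 dBFS; +6 dB make-up → -21 dBFS.
Stage 2: -21 dBFS is at or below the -19.5 dBFS threshold — no compression; output -21 dBFS.
Stage 3: 8 dB above -29 dBFS, reduced 8:1 to 1 dB above → -28 dBFS.

-28 dBFS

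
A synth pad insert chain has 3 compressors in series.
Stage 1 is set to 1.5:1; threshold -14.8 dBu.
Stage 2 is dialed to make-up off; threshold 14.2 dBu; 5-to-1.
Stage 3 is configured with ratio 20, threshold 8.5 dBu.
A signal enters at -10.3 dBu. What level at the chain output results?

Stage 1: 4.5 dB above -14.8 dBu, reduced 1.5:1 to 3 dB above → -11.8 dBu.
Stage 2: -11.8 dBu ≤ 14.2 dBu, so stage 2 doesn't engage; output -11.8 dBu.
Stage 3: -11.8 dBu is at or below the 8.5 dBu threshold — no compression; output -11.8 dBu.

-11.8 dBu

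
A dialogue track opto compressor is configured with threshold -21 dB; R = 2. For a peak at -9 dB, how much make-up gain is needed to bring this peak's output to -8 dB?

7 dB

Overshoot 12 dB → 12/2 = 6 dB after compression, so the compressed level is -21 + 6 = -15 dB.
Make-up = target − compressed = -8 − (-15) = 7 dB.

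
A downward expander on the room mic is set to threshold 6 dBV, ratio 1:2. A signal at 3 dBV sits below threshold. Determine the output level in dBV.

0 dBV

Undershoot = 6 − 3 = 3 dB.
At 1:2, that expands to 6 dB under threshold.
Output = 6 − 6 = 0 dBV.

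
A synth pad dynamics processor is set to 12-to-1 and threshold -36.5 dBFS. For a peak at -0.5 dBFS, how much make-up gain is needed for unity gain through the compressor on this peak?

33 dB

Without make-up, output = threshold + overshoot/12 = -36.5 + 3 = -33.5 dBFS.
Gap to target: 33 dB.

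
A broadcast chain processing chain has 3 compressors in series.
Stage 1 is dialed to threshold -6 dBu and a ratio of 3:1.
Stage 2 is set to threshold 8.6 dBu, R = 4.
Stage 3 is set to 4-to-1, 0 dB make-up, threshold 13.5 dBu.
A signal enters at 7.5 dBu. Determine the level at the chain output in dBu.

Stage 1: overshoot 13.5 dB → 13.5/3 = 4.5 dB → -1.5 dBu.
Stage 2: below threshold (-1.5 ≤ 8.6); passes unchanged; output -1.5 dBu.
Stage 3: -1.5 dBu ≤ 13.5 dBu, so stage 3 doesn't engage; output -1.5 dBu.

-1.5 dBu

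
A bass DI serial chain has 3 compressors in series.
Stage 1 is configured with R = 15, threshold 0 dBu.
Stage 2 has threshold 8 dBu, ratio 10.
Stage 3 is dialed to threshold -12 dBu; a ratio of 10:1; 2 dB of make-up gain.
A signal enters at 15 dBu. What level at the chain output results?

Stage 1: overshoot 15 dB → 15/15 = 1 dB → 1 dBu.
Stage 2: below threshold (1 ≤ 8); passes unchanged; output 1 dBu.
Stage 3: 1 dBu is 13 dB over -12 dBu; at 10:1 that becomes 1.3 dB over, giving -10.7 dBu; +2 dB make-up → -8.7 dBu.

-8.7 dBu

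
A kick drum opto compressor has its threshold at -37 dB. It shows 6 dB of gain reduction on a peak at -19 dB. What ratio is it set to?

Input overshoot = -19 − (-37) = 18 dB.
Output overshoot = 18 − 6 = 12 dB.
Ratio = input overshoot / output overshoot = 18 / 12 = 1.5.

1.5:1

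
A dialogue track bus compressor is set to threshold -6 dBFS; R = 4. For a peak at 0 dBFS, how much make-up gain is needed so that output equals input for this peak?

Overshoot 6 dB → 6/4 = 1.5 dB after compression, so the compressed level is -6 + 1.5 = -4.5 dBFS.
Make-up = target − compressed = 0 − (-4.5) = 4.5 dB.

4.5 dB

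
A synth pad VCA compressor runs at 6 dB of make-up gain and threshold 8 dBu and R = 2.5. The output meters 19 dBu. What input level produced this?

20.5 dBu

Before make-up, the level was 19 − 6 = 13 dBu.
That's 5 dB above the 8 dBu threshold.
Undo the ratio: input overshoot = 5 × 2.5 = 12.5 dB, giving input = 20.5 dBu.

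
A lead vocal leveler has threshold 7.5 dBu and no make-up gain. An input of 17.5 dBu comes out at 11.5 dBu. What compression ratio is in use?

2.5:1

Input overshoot = 17.5 − 7.5 = 10 dB; output overshoot = 11.5 − 7.5 = 4 dB.
Ratio = 10 / 4 = 2.5.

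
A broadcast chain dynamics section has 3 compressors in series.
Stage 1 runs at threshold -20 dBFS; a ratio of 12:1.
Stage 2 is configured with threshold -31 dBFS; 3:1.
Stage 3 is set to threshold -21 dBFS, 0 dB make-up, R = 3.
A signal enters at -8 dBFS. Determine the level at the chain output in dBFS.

Stage 1: -8 dBFS is 12 dB over -20 dBFS; at 12:1 that becomes 1 dB over, giving -19 dBFS.
Stage 2: overshoot 12 dB → 12/3 = 4 dB → -27 dBFS.
Stage 3: -27 dBFS is at or below the -21 dBFS threshold — no compression; output -27 dBFS.

-27 dBFS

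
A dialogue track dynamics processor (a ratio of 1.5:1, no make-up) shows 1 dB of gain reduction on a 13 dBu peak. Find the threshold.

Gain reduction = 13 − 12 = 1 dB; output overshoot = GR / (R − 1) = 1 / 0.5 = 2 dB.
Threshold = output − output overshoot = 12 − 2 = 10 dBu.

10 dBu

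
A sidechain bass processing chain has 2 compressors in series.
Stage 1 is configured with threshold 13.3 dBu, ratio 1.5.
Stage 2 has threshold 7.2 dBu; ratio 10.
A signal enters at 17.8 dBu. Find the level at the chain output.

8.11 dBu

Stage 1: 17.8 dBu is 4.5 dB over 13.3 dBu; at 1.5:1 that becomes 3 dB over, giving 16.3 dBu.
Stage 2: overshoot 9.1 dB → 9.1/10 = 0.91 dB → 8.11 dBu.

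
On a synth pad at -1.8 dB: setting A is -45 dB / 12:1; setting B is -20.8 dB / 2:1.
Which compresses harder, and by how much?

A: overshoot 43.2 dB → output overshoot 3.6 dB → GR 39.6 dB.
B: overshoot 19 dB → output overshoot 9.5 dB → GR 9.5 dB.
A applies 30.1 dB more gain reduction.

A, by 30.1 dB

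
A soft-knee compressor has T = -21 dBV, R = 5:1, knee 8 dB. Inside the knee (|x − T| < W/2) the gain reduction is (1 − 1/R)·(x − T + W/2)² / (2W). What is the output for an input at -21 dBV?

x − T + W/2 = -21 − (-21) + 4 = 4.
GR = (1 − 1/5) × 4² / 16 = 0.8 × 16 / 16 = 0.8 dB.
Output = -21 − 0.8 = -21.8 dBV.

-21.8 dBV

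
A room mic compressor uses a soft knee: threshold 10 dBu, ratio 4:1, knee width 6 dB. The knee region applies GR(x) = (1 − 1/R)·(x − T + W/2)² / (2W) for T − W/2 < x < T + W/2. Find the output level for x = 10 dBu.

9.4375 dBu

x − T + W/2 = 10 − 10 + 3 = 3.
GR = (1 − 1/4) × 3² / 12 = 0.75 × 9 / 12 = 0.5625 dB.
Output = 10 − 0.5625 = 9.4375 dBu.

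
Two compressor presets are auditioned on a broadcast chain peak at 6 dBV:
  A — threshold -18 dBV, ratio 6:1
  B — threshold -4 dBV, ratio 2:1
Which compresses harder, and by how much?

A, by 15 dB

A: 24 dB over, compressed to 4 dB over, so 20 dB of GR.
B: 10 dB over, compressed to 5 dB over, so 5 dB of GR.
Difference: 15 dB in favour of A.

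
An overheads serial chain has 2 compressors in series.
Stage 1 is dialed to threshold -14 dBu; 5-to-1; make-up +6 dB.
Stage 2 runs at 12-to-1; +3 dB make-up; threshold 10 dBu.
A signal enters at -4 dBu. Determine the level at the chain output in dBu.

Stage 1: 10 dB above -14 dBu, reduced 5:1 to 2 dB above → -12 dBu; +6 dB make-up → -6 dBu.
Stage 2: below threshold (-6 ≤ 10); passes unchanged; make-up brings it to -3 dBu.

-3 dBu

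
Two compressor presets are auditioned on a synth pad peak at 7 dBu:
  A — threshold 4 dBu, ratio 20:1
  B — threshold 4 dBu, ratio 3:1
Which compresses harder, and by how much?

A: 3 dB over, compressed to 0.15 dB over, so 2.85 dB of GR.
B: 3 dB over, compressed to 1 dB over, so 2 dB of GR.
Difference: 0.85 dB in favour of A.

A, by 0.85 dB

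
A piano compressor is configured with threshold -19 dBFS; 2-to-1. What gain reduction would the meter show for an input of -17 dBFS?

1 dB

Overshoot = -17 − (-19) = 2 dB.
After 2:1 compression the overshoot becomes 2/2 = 1 dB.
GR = overshoot in − overshoot out = 2 − 1 = 1 dB.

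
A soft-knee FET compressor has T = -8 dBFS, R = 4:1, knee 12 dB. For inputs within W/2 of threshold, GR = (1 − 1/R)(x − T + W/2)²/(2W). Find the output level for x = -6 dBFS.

x − T + W/2 = -6 − (-8) + 6 = 8.
GR = (1 − 1/4) × 8² / 24 = 0.75 × 64 / 24 = 2 dB.
Output = -6 − 2 = -8 dBFS.

-8 dBFS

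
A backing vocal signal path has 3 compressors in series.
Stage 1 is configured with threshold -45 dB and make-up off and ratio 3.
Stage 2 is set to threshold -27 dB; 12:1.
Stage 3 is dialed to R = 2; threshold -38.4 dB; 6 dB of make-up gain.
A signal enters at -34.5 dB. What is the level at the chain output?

Stage 1: 10.5 dB above -45 dB, reduced 3:1 to 3.5 dB above → -41.5 dB.
Stage 2: -41.5 dB ≤ -27 dB, so stage 2 doesn't engage; output -41.5 dB.
Stage 3: -41.5 dB ≤ -38.4 dB, so stage 3 doesn't engage; make-up brings it to -35.5 dB.

-35.5 dB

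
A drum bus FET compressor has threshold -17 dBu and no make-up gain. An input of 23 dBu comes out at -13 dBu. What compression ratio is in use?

Input overshoot = 23 − (-17) = 40 dB; output overshoot = -13 − (-17) = 4 dB.
Ratio = 40 / 4 = 10.

10:1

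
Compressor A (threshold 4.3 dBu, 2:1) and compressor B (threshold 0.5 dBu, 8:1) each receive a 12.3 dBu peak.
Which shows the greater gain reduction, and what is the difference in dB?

A: 8 dB over, compressed to 4 dB over, so 4 dB of GR.
B: 11.8 dB over, compressed to 1.475 dB over, so 10.325 dB of GR.
B applies 6.325 dB more gain reduction.

B, by 6.325 dB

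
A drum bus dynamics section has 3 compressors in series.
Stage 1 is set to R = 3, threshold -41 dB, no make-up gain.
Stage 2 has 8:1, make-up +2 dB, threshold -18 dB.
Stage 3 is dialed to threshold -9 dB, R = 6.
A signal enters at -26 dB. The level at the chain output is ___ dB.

-34 dB

Stage 1: overshoot 15 dB → 15/3 = 5 dB → -36 dB.
Stage 2: -36 dB ≤ -18 dB, so stage 2 doesn't engage; make-up brings it to -34 dB.
Stage 3: -34 dB is at or below the -9 dB threshold — no compression; output -34 dB.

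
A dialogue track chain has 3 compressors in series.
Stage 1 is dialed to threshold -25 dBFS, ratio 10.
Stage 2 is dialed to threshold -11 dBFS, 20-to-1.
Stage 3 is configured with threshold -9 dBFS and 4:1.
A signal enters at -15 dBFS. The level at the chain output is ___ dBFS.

Stage 1: overshoot 10 dB → 10/10 = 1 dB → -24 dBFS.
Stage 2: -24 dBFS is at or below the -11 dBFS threshold — no compression; output -24 dBFS.
Stage 3: -24 dBFS ≤ -9 dBFS, so stage 3 doesn't engage; output -24 dBFS.

-24 dBFS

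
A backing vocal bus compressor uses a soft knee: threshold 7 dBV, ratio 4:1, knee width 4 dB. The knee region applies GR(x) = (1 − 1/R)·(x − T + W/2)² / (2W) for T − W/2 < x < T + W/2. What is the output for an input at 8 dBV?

7.15625 dBV

x − T + W/2 = 8 − 7 + 2 = 3.
GR = (1 − 1/4) × 3² / 8 = 0.75 × 9 / 8 = 0.84375 dB.
Output = 8 − 0.84375 = 7.15625 dBV.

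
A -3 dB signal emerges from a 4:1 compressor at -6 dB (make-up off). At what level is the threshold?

-7 dB

Input is 4 dB above T (since output overshoot × R = input overshoot: (-6 − T)·4 = -3 − T gives T = -7 dB).
Check: -7 + (-3 − (-7))/4 = -7 + 1 = -6 dB. ✓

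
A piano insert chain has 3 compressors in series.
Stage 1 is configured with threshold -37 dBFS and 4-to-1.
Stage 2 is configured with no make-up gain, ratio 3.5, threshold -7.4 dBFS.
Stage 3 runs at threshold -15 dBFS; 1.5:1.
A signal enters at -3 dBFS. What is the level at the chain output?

Stage 1: -3 dBFS is 34 dB over -37 dBFS; at 4:1 that becomes 8.5 dB over, giving -28.5 dBFS.
Stage 2: below threshold (-28.5 ≤ -7.4); passes unchanged; output -28.5 dBFS.
Stage 3: -28.5 dBFS is at or below the -15 dBFS threshold — no compression; output -28.5 dBFS.

-28.5 dBFS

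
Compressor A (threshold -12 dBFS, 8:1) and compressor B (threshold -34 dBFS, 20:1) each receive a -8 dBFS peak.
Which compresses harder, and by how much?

A: GR = 4 − 4/8 = 3.5 dB.
B: GR = 26 − 26/20 = 24.7 dB.
B reduces 21.2 dB more.

B, by 21.2 dB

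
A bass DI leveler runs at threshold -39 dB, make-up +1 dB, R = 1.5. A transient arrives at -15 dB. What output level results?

-22 dB

The input is 24 dB above the -39 dB threshold.
At 1.5:1 the overshoot is divided by 1.5, leaving 16 dB above threshold.
So the level is -39 + 16 = -23 dB; make-up adds 1 dB, giving -22 dB.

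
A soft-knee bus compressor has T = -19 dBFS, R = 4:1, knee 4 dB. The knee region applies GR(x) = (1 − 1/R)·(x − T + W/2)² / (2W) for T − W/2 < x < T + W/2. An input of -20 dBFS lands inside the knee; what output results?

-20.09375 dBFS

x − T + W/2 = -20 − (-19) + 2 = 1.
GR = (1 − 1/4) × 1² / 8 = 0.75 × 1 / 8 = 0.09375 dB.
Output = -20 − 0.09375 = -20.09375 dBFS.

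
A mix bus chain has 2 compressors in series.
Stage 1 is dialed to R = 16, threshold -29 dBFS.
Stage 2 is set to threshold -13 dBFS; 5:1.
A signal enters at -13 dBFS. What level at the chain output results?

-28 dBFS

Stage 1: 16 dB above -29 dBFS, reduced 16:1 to 1 dB above → -28 dBFS.
Stage 2: below threshold (-28 ≤ -13); passes unchanged; output -28 dBFS.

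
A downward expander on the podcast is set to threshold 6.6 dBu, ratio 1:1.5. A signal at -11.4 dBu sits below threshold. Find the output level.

The input is 18 dB below the 6.6 dBu threshold.
A 1:1.5 expander multiplies undershoot by 1.5: 18 × 1.5 = 27 dB below threshold.
Output = 6.6 − 27 = -20.4 dBu.

-20.4 dBu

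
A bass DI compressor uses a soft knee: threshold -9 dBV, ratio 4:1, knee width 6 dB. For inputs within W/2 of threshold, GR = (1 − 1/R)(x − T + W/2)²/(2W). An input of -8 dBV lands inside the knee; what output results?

-9 dBV

x − T + W/2 = -8 − (-9) + 3 = 4.
GR = (1 − 1/4) × 4² / 12 = 0.75 × 16 / 12 = 1 dB.
Output = -8 − 1 = -9 dBV.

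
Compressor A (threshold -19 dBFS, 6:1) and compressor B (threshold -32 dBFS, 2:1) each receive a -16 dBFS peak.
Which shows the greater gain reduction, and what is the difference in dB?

A: overshoot 3 dB → output overshoot 0.5 dB → GR 2.5 dB.
B: overshoot 16 dB → output overshoot 8 dB → GR 8 dB.
B applies 5.5 dB more gain reduction.

B, by 5.5 dB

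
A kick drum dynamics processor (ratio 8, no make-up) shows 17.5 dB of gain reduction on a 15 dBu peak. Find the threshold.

-5 dBu

Input is 20 dB above T (since output overshoot × R = input overshoot: (-2.5 − T)·8 = 15 − T gives T = -5 dBu).
Check: -5 + (15 − (-5))/8 = -5 + 2.5 = -2.5 dBu. ✓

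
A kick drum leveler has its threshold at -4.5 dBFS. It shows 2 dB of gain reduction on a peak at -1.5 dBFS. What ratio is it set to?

Input overshoot = -1.5 − (-4.5) = 3 dB.
Output overshoot = 3 − 2 = 1 dB.
Ratio = input overshoot / output overshoot = 3 / 1 = 3.

3:1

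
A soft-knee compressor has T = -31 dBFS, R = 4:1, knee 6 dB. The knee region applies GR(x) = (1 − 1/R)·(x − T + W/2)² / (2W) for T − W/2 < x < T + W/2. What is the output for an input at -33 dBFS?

x − T + W/2 = -33 − (-31) + 3 = 1.
GR = (1 − 1/4) × 1² / 12 = 0.75 × 1 / 12 = 0.0625 dB.
Output = -33 − 0.0625 = -33.0625 dBFS.

-33.0625 dBFS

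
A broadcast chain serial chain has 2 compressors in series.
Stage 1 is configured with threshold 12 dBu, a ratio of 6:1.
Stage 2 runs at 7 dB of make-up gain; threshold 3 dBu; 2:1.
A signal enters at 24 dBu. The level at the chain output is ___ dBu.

Stage 1: 24 dBu is 12 dB over 12 dBu; at 6:1 that becomes 2 dB over, giving 14 dBu.
Stage 2: overshoot 11 dB → 11/2 = 5.5 dB → 8.5 dBu; +7 dB make-up → 15.5 dBu.

15.5 dBu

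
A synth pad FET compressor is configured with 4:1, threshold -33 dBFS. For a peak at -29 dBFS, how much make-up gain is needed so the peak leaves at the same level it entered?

3 dB

Overshoot 4 dB → 4/4 = 1 dB after compression, so the compressed level is -33 + 1 = -32 dBFS.
Make-up = target − compressed = -29 − (-32) = 3 dB.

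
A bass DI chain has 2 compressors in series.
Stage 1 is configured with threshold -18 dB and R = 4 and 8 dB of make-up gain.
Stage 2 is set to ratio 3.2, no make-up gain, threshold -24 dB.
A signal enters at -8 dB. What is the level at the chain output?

-18.84375 dB

Stage 1: -8 dB is 10 dB over -18 dB; at 4:1 that becomes 2.5 dB over, giving -15.5 dB; +8 dB make-up → -7.5 dB.
Stage 2: overshoot 16.5 dB → 16.5/3.2 = 5.15625 dB → -18.84375 dB.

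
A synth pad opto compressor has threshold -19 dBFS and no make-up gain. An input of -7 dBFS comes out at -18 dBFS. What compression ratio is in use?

Input overshoot = -7 − (-19) = 12 dB; output overshoot = -18 − (-19) = 1 dB.
Ratio = 12 / 1 = 12.

12:1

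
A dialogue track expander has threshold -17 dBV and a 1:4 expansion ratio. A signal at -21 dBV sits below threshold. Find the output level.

Undershoot = (-17) − (-21) = 4 dB.
At 1:4, that expands to 16 dB under threshold.
Output = -17 − 16 = -33 dBV.

-33 dBV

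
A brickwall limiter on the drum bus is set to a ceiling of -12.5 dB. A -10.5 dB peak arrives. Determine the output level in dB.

The limiter clamps the peak to its -12.5 dB ceiling.

-12.5 dB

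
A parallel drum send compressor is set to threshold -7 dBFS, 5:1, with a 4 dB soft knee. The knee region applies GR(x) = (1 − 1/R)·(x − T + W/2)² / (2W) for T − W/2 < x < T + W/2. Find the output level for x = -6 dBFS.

x − T + W/2 = -6 − (-7) + 2 = 3.
GR = (1 − 1/5) × 3² / 8 = 0.8 × 9 / 8 = 0.9 dB.
Output = -6 − 0.9 = -6.9 dBFS.

-6.9 dBFS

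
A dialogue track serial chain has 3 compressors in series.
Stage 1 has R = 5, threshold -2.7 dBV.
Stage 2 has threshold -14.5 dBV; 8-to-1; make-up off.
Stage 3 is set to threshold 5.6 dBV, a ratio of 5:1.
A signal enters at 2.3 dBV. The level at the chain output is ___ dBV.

-12.9 dBV

Stage 1: overshoot 5 dB → 5/5 = 1 dB → -1.7 dBV.
Stage 2: -1.7 dBV is 12.8 dB over -14.5 dBV; at 8:1 that becomes 1.6 dB over, giving -12.9 dBV.
Stage 3: -12.9 dBV ≤ 5.6 dBV, so stage 3 doesn't engage; output -12.9 dBV.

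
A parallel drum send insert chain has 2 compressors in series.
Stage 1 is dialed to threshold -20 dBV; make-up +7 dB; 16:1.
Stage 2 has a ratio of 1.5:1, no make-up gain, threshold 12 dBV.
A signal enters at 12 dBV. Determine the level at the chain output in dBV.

Stage 1: 32 dB above -20 dBV, reduced 16:1 to 2 dB above → -18 dBV; +7 dB make-up → -11 dBV.
Stage 2: -11 dBV is at or below the 12 dBV threshold — no compression; output -11 dBV.

-11 dBV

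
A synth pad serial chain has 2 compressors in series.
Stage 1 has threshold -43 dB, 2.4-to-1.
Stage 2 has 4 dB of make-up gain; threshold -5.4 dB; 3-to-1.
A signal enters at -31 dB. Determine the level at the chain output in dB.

-34 dB

Stage 1: -31 dB is 12 dB over -43 dB; at 2.4:1 that becomes 5 dB over, giving -38 dB.
Stage 2: -38 dB is at or below the -5.4 dB threshold — no compression; make-up brings it to -34 dB.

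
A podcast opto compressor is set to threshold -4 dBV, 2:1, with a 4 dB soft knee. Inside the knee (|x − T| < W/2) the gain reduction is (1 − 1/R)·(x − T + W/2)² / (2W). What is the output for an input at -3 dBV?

x − T + W/2 = -3 − (-4) + 2 = 3.
GR = (1 − 1/2) × 3² / 8 = 0.5 × 9 / 8 = 0.5625 dB.
Output = -3 − 0.5625 = -3.5625 dBV.

-3.5625 dBV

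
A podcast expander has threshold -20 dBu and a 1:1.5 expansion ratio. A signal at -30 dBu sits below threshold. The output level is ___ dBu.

The input is 10 dB below the -20 dBu threshold.
A 1:1.5 expander multiplies undershoot by 1.5: 10 × 1.5 = 15 dB below threshold.
Output = -20 − 15 = -35 dBu.

-35 dBu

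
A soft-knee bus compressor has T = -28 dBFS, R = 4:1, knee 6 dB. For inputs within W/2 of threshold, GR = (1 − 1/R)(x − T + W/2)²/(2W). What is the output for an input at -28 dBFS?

-28.5625 dBFS

x − T + W/2 = -28 − (-28) + 3 = 3.
GR = (1 − 1/4) × 3² / 12 = 0.75 × 9 / 12 = 0.5625 dB.
Output = -28 − 0.5625 = -28.5625 dBFS.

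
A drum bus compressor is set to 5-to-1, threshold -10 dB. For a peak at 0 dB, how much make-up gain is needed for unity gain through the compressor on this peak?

8 dB

Without make-up, output = threshold + overshoot/5 = -10 + 2 = -8 dB.
Gap to target: 8 dB.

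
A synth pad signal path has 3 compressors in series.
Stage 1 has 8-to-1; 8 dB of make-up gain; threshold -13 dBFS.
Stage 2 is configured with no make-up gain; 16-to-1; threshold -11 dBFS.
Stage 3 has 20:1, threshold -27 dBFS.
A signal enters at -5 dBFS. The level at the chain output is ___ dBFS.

-26.178125 dBFS

Stage 1: -5 dBFS is 8 dB over -13 dBFS; at 8:1 that becomes 1 dB over, giving -12 dBFS; +8 dB make-up → -4 dBFS.
Stage 2: 7 dB above -11 dBFS, reduced 16:1 to 0.4375 dB above → -10.5625 dBFS.
Stage 3: overshoot 16.4375 dB → 16.4375/20 = 0.821875 dB → -26.178125 dBFS.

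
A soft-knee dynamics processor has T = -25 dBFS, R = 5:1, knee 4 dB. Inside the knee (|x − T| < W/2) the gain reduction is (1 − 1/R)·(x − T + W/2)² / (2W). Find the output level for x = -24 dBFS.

-24.9 dBFS

x − T + W/2 = -24 − (-25) + 2 = 3.
GR = (1 − 1/5) × 3² / 8 = 0.8 × 9 / 8 = 0.9 dB.
Output = -24 − 0.9 = -24.9 dBFS.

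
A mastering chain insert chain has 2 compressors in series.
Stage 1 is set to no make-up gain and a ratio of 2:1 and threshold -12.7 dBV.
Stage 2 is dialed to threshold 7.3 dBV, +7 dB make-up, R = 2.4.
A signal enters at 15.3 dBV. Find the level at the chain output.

Stage 1: overshoot 28 dB → 28/2 = 14 dB → 1.3 dBV.
Stage 2: 1.3 dBV ≤ 7.3 dBV, so stage 2 doesn't engage; make-up brings it to 8.3 dBV.

8.3 dBV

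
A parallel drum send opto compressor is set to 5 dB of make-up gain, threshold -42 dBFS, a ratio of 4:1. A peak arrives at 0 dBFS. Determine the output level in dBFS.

0 dBFS sits 42 dB over threshold.
The 42 dB excess becomes 10.5 dB after 4:1 reduction.
So the level is -42 + 10.5 = -31.5 dBFS; make-up adds 5 dB, giving -26.5 dBFS.

-26.5 dBFS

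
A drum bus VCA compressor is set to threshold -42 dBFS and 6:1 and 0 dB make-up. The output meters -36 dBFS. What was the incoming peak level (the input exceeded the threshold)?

Post-compression overshoot = -36 − (-42) = 6 dB.
Input overshoot = R × output overshoot = 36 dB → input = -42 + 36 = -6 dBFS.

-6 dBFS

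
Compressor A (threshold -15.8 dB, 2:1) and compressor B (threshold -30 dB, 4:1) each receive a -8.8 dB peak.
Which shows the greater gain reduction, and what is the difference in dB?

B, by 12.4 dB

A: overshoot 7 dB → output overshoot 3.5 dB → GR 3.5 dB.
B: overshoot 21.2 dB → output overshoot 5.3 dB → GR 15.9 dB.
B applies 12.4 dB more gain reduction.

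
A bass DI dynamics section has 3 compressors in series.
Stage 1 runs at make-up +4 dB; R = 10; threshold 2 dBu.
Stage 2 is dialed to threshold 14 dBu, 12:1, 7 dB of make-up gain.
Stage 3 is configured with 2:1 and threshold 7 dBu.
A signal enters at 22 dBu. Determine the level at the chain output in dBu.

Stage 1: overshoot 20 dB → 20/10 = 2 dB → 4 dBu; +4 dB make-up → 8 dBu.
Stage 2: 8 dBu ≤ 14 dBu, so stage 2 doesn't engage; make-up brings it to 15 dBu.
Stage 3: 8 dB above 7 dBu, reduced 2:1 to 4 dB above → 11 dBu.

11 dBu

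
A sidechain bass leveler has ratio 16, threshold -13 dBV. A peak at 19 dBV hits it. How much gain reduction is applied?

Overshoot = 19 − (-13) = 32 dB.
A 16:1 ratio leaves 2 dB of that excess.
So the signal is attenuated by 32 − 2 = 30 dB.

30 dB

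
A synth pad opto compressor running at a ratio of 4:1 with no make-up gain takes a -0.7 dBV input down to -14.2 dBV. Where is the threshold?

-18.7 dBV

Gain reduction = -0.7 − (-14.2) = 13.5 dB; output overshoot = GR / (R − 1) = 13.5 / 3 = 4.5 dB.
Threshold = output − output overshoot = -14.2 − 4.5 = -18.7 dBV.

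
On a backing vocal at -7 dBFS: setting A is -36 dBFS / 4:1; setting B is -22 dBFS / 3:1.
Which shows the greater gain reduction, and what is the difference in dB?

A, by 11.75 dB

A: GR = 29 − 29/4 = 21.75 dB.
B: GR = 15 − 15/3 = 10 dB.
A reduces 11.75 dB more.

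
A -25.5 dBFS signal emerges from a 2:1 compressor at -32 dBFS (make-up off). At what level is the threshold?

-38.5 dBFS

Input is 13 dB above T (since output overshoot × R = input overshoot: (-32 − T)·2 = -25.5 − T gives T = -38.5 dBFS).
Check: -38.5 + (-25.5 − (-38.5))/2 = -38.5 + 6.5 = -32 dBFS. ✓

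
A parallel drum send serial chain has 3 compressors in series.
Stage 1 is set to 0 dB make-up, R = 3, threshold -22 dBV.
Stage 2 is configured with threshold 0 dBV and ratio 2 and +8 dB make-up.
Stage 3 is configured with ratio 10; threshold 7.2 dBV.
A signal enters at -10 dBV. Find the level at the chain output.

-10 dBV

Stage 1: 12 dB above -22 dBV, reduced 3:1 to 4 dB above → -18 dBV.
Stage 2: -18 dBV is at or below the 0 dBV threshold — no compression; make-up brings it to -10 dBV.
Stage 3: -10 dBV ≤ 7.2 dBV, so stage 3 doesn't engage; output -10 dBV.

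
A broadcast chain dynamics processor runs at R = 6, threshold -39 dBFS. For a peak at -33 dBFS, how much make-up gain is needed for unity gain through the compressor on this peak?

5 dB

Without make-up, output = threshold + overshoot/6 = -39 + 1 = -38 dBFS.
Gap to target: 5 dB.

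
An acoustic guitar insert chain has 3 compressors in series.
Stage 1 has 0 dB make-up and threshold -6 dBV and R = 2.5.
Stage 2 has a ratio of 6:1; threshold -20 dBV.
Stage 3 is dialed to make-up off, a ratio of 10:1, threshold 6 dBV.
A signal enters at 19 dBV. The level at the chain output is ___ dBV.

Stage 1: overshoot 25 dB → 25/2.5 = 10 dB → 4 dBV.
Stage 2: 24 dB above -20 dBV, reduced 6:1 to 4 dB above → -16 dBV.
Stage 3: below threshold (-16 ≤ 6); passes unchanged; output -16 dBV.

-16 dBV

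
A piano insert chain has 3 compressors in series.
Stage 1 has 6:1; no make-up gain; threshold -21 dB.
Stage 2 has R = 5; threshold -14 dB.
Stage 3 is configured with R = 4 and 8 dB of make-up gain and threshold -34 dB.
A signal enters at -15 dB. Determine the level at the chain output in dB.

Stage 1: overshoot 6 dB → 6/6 = 1 dB → -20 dB.
Stage 2: -20 dB ≤ -14 dB, so stage 2 doesn't engage; output -20 dB.
Stage 3: overshoot 14 dB → 14/4 = 3.5 dB → -30.5 dB; +8 dB make-up → -22.5 dB.

-22.5 dB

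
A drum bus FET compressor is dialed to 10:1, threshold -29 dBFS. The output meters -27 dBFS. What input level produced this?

-9 dBFS

The compressed level sits -27 − (-29) = 2 dB over threshold.
Input overshoot = R × output overshoot = 20 dB → input = -29 + 20 = -9 dBFS.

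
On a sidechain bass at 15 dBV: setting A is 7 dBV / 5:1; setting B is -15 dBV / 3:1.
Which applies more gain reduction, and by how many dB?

A: overshoot 8 dB → output overshoot 1.6 dB → GR 6.4 dB.
B: overshoot 30 dB → output overshoot 10 dB → GR 20 dB.
B applies 13.6 dB more gain reduction.

B, by 13.6 dB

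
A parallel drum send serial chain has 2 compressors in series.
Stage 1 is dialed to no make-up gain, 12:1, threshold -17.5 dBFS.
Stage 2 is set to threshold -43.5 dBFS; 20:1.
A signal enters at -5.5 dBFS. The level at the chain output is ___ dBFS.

-42.15 dBFS

Stage 1: overshoot 12 dB → 12/12 = 1 dB → -16.5 dBFS.
Stage 2: 27 dB above -43.5 dBFS, reduced 20:1 to 1.35 dB above → -42.15 dBFS.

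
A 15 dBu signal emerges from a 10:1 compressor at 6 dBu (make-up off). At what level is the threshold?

5 dBu

Gain reduction = 15 − 6 = 9 dB; output overshoot = GR / (R − 1) = 9 / 9 = 1 dB.
Threshold = output − output overshoot = 6 − 1 = 5 dBu.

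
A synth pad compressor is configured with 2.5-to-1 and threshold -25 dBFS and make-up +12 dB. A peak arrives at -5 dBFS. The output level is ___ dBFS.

-5 dBFS

The input is 20 dB above the -25 dBFS threshold.
The 20 dB excess becomes 8 dB after 2.5:1 reduction.
Output = -25 + 8 = -17 dBFS; make-up adds 12 dB, giving -5 dBFS.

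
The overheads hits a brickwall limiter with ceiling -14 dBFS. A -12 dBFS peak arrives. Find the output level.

A brickwall limiter is an ∞:1 compressor: any input above the ceiling is clamped to -14 dBFS.

-14 dBFS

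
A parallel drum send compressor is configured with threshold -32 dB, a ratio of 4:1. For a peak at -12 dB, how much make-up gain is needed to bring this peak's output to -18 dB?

Without make-up, output = threshold + overshoot/4 = -32 + 5 = -27 dB.
Gap to target: 9 dB.

9 dB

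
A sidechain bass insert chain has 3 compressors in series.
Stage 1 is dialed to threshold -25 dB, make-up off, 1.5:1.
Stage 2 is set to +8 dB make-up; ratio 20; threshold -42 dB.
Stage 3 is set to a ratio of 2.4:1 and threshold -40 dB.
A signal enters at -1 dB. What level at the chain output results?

Stage 1: 24 dB above -25 dB, reduced 1.5:1 to 16 dB above → -9 dB.
Stage 2: -9 dB is 33 dB over -42 dB; at 20:1 that becomes 1.65 dB over, giving -40.35 dB; +8 dB make-up → -32.35 dB.
Stage 3: -32.35 dB is 7.65 dB over -40 dB; at 2.4:1 that becomes 3.1875 dB over, giving -36.8125 dB.

-36.8125 dB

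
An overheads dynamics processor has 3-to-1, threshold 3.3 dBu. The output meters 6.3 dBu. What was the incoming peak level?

12.3 dBu

The compressed level sits 6.3 − 3.3 = 3 dB over threshold.
Before 3:1 compression the overshoot was 3 × 3 = 9 dB, so input = 3.3 + 9 = 12.3 dBu.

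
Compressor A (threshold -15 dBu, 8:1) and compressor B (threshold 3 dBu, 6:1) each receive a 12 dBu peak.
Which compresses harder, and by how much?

A, by 16.125 dB

A: 27 dB over, compressed to 3.375 dB over, so 23.625 dB of GR.
B: 9 dB over, compressed to 1.5 dB over, so 7.5 dB of GR.
A applies 16.125 dB more gain reduction.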